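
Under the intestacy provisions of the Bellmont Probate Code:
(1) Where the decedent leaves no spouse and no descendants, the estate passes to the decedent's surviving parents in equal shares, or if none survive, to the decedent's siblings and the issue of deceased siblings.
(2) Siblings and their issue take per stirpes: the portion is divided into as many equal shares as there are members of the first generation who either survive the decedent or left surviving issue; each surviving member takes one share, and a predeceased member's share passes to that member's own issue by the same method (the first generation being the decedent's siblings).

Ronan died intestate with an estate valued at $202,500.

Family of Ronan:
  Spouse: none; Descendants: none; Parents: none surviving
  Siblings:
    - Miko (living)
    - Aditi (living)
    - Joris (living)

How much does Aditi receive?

The entire $202,500 passes to the siblings and their issue.
That amount ($202,500) is divided into 3 shares of $67,500: Miko, Aditi, and Joris each take $67,500.

Aditi receives $67,500.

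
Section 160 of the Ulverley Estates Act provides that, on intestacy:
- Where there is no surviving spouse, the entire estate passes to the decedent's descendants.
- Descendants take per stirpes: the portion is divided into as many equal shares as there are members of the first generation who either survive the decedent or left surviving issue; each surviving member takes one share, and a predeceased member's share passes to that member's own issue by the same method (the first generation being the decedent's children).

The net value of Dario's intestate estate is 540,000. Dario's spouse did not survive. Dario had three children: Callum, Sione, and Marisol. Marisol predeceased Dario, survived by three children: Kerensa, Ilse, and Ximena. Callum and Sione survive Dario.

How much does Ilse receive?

The entire 540,000 passes to the descendants.
That amount (540,000) is divided into 3 shares of 180,000: Callum and Sione each take 180,000; Marisol's 180,000 share passes to Marisol's issue.
Marisol's share (180,000) is divided into 3 shares of 60,000: Kerensa, Ilse, and Ximena each take 60,000.

Ilse receives 60,000.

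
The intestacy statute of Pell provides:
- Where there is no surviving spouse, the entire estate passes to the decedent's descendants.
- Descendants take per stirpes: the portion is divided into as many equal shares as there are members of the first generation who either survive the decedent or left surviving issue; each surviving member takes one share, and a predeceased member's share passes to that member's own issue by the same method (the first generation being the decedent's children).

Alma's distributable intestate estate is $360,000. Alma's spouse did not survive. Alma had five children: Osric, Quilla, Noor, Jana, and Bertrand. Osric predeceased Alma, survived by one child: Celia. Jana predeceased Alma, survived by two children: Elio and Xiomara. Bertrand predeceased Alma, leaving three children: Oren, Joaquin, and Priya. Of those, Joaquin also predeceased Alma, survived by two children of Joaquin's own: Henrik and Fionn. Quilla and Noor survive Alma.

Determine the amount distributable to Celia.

The entire $360,000 passes to the descendants.
That amount ($360,000) is divided into 5 shares of $72,000: Quilla and Noor each take $72,000; Osric's $72,000 share passes to Osric's issue; Jana's $72,000 share passes to Jana's issue; Bertrand's $72,000 share passes to Bertrand's issue.
Osric's share ($72,000) passes entirely to Celia.
Jana's share ($72,000) is divided into 2 shares of $36,000: Elio and Xiomara each take $36,000.
Bertrand's share ($72,000) is divided into 3 shares of $24,000: Oren and Priya each take $24,000; Joaquin's $24,000 share passes to Joaquin's issue.
Joaquin's share ($24,000) is divided into 2 shares of $12,000: Henrik and Fionn each take $12,000.

Celia receives $72,000.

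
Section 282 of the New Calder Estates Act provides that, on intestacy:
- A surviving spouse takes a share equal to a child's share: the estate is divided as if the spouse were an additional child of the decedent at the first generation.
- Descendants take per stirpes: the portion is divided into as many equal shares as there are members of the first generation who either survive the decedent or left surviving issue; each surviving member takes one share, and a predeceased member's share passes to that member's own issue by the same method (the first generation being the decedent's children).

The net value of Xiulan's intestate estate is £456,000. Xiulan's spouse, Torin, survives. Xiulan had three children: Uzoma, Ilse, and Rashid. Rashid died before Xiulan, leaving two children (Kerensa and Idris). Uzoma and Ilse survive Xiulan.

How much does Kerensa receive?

Kerensa receives £57,000.

The spouse counts as an additional share at the children's level, so there are 4 primary shares of £114,000. Torin takes one such share (£114,000).
The children's combined portion (£342,000) is divided into 3 shares of £114,000: Uzoma and Ilse each take £114,000; Rashid's £114,000 share passes to Rashid's issue.
Rashid's share (£114,000) is divided into 2 shares of £57,000: Kerensa and Idris each take £57,000.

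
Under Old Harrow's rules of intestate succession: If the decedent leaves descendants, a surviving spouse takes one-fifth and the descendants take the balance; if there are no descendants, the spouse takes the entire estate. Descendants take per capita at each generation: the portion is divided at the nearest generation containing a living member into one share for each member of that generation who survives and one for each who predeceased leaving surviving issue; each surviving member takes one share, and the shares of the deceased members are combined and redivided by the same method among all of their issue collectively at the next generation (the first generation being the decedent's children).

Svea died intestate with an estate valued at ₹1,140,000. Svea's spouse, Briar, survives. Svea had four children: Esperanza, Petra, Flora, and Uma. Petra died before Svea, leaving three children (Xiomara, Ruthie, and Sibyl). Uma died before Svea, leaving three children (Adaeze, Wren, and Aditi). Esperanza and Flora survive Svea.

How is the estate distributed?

Briar: ₹228,000; Esperanza: ₹228,000; Xiomara: ₹76,000; Ruthie: ₹76,000; Sibyl: ₹76,000; Flora: ₹228,000; Adaeze: ₹76,000; Wren: ₹76,000; Aditi: ₹76,000

Briar takes one-fifth of ₹1,140,000 = ₹228,000. The remaining ₹912,000 passes to the descendants.
The descendants' portion (₹912,000) is divided at the children's generation into 4 shares of ₹228,000. Esperanza and Flora each take ₹228,000. The 2 shares of the deceased (Petra and Uma) are combined into a pool of ₹456,000.
That pool (₹456,000) is divided at the grandchildren's generation equally among Xiomara, Ruthie, Sibyl, Adaeze, Wren, and Aditi: ₹76,000 each.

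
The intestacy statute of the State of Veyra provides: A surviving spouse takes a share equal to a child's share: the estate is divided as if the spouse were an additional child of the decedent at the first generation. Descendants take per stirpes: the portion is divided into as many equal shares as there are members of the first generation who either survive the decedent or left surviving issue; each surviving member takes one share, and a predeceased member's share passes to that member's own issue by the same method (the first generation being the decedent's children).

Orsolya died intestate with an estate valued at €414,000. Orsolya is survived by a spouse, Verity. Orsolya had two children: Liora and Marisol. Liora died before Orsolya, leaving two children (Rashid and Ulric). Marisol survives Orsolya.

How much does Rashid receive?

The spouse counts as an additional share at the children's level, so there are 3 primary shares of €138,000. Verity takes one such share (€138,000).
The children's combined portion (€276,000) is divided into 2 shares of €138,000: Marisol takes €138,000; Liora's €138,000 share passes to Liora's issue.
Liora's share (€138,000) is divided into 2 shares of €69,000: Rashid and Ulric each take €69,000.

Rashid receives €69,000.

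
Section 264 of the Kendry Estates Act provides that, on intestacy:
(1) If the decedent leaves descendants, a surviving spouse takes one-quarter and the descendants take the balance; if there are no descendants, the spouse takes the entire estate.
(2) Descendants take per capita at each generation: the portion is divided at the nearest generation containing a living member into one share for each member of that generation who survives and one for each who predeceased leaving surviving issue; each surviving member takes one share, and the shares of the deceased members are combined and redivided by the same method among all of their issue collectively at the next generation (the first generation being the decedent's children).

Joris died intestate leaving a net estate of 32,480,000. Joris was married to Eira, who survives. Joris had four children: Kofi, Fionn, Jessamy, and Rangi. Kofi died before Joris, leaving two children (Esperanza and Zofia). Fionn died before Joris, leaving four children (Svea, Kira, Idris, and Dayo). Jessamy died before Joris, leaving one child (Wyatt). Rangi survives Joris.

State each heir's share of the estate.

Eira takes one-quarter of 32,480,000 = 8,120,000. The remaining 24,360,000 passes to the descendants.
The descendants' portion (24,360,000) is divided at the children's generation into 4 shares of 6,090,000. Rangi takes 6,090,000. The 3 shares of the deceased (Kofi, Fionn, and Jessamy) are combined into a pool of 18,270,000.
That pool (18,270,000) is divided at the grandchildren's generation equally among Esperanza, Zofia, Svea, Kira, Idris, Dayo, and Wyatt: 2,610,000 each.

Eira: 8,120,000; Esperanza: 2,610,000; Zofia: 2,610,000; Svea: 2,610,000; Kira: 2,610,000; Idris: 2,610,000; Dayo: 2,610,000; Wyatt: 2,610,000; Rangi: 6,090,000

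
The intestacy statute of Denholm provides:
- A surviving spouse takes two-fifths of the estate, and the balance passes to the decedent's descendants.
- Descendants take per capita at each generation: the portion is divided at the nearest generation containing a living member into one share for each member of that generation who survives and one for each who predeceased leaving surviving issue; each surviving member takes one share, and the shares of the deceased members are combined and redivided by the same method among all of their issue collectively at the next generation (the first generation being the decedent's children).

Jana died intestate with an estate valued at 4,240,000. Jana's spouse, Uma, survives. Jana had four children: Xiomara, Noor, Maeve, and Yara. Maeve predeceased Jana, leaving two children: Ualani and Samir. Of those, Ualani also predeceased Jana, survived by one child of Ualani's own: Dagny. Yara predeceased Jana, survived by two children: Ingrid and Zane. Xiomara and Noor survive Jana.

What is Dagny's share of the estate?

Uma takes two-fifths of 4,240,000 = 1,696,000. The remaining 2,544,000 passes to the descendants.
The descendants' portion (2,544,000) is divided at the children's generation into 4 shares of 636,000. Xiomara and Noor each take 636,000. The 2 shares of the deceased (Maeve and Yara) are combined into a pool of 1,272,000.
That pool (1,272,000) is divided at the grandchildren's generation into 4 shares of 318,000. Samir, Ingrid, and Zane each take 318,000. The remaining share for the deceased Ualani (318,000) is carried to the next generation.
That pool (318,000) passes entirely to Dagny, the sole taker at the great-grandchildren's generation.

Dagny receives 318,000.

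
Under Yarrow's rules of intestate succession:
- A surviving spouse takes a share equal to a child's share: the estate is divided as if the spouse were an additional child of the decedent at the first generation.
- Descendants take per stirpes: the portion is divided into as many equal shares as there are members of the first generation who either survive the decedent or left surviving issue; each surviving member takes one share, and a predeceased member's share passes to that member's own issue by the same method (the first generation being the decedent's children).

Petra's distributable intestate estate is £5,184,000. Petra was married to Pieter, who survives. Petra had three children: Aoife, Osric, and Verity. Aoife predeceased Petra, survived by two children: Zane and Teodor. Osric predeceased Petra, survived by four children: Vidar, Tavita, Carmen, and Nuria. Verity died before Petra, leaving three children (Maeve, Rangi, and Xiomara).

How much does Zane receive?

Zane receives £648,000.

The spouse counts as an additional share at the children's level, so there are 4 primary shares of £1,296,000. Pieter takes one such share (£1,296,000).
The children's combined portion (£3,888,000) is divided into 3 shares of £1,296,000: Aoife's £1,296,000 share passes to Aoife's issue; Osric's £1,296,000 share passes to Osric's issue; Verity's £1,296,000 share passes to Verity's issue.
Aoife's share (£1,296,000) is divided into 2 shares of £648,000: Zane and Teodor each take £648,000.
Osric's share (£1,296,000) is divided into 4 shares of £324,000: Vidar, Tavita, Carmen, and Nuria each take £324,000.
Verity's share (£1,296,000) is divided into 3 shares of £432,000: Maeve, Rangi, and Xiomara each take £432,000.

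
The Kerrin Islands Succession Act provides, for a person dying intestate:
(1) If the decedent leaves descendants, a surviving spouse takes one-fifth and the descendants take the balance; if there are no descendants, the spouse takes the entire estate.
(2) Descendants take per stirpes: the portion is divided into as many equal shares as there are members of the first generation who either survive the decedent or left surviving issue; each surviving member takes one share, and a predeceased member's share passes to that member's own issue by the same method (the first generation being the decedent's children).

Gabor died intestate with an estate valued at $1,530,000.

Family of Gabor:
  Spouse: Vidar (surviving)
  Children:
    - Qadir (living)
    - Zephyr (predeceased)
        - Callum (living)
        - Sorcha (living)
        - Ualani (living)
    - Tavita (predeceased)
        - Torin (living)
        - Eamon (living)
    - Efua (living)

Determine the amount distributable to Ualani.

Vidar takes one-fifth of $1,530,000 = $306,000. The remaining $1,224,000 passes to the descendants.
The descendants' portion ($1,224,000) is divided into 4 shares of $306,000: Qadir and Efua each take $306,000; Zephyr's $306,000 share passes to Zephyr's issue; Tavita's $306,000 share passes to Tavita's issue.
Zephyr's share ($306,000) is divided into 3 shares of $102,000: Callum, Sorcha, and Ualani each take $102,000.
Tavita's share ($306,000) is divided into 2 shares of $153,000: Torin and Eamon each take $153,000.

Ualani receives $102,000.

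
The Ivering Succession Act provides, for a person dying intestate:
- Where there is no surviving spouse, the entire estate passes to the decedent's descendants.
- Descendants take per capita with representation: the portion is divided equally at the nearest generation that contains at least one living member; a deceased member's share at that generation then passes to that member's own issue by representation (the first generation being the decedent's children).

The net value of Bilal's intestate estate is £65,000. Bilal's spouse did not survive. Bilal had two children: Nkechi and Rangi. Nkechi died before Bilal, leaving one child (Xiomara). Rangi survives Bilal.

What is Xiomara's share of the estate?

The entire £65,000 passes to the descendants.
That amount (£65,000) is divided into 2 shares of £32,500: Rangi takes £32,500; Nkechi's £32,500 share passes to Nkechi's issue.
Nkechi's share (£32,500) passes entirely to Xiomara.

Xiomara receives £32,500.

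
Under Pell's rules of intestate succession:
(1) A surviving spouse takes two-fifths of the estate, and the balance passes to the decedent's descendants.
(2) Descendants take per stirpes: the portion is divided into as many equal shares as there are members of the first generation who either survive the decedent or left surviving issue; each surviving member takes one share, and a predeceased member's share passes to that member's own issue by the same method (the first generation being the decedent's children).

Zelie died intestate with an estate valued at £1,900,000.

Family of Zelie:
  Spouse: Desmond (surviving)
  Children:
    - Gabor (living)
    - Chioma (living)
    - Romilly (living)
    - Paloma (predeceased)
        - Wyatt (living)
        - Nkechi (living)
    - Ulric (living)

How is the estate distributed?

Desmond: £760,000; Gabor: £228,000; Chioma: £228,000; Romilly: £228,000; Wyatt: £114,000; Nkechi: £114,000; Ulric: £228,000

Desmond takes two-fifths of £1,900,000 = £760,000. The remaining £1,140,000 passes to the descendants.
The descendants' portion (£1,140,000) is divided into 5 shares of £228,000: Gabor, Chioma, Romilly, and Ulric each take £228,000; Paloma's £228,000 share passes to Paloma's issue.
Paloma's share (£228,000) is divided into 2 shares of £114,000: Wyatt and Nkechi each take £114,000.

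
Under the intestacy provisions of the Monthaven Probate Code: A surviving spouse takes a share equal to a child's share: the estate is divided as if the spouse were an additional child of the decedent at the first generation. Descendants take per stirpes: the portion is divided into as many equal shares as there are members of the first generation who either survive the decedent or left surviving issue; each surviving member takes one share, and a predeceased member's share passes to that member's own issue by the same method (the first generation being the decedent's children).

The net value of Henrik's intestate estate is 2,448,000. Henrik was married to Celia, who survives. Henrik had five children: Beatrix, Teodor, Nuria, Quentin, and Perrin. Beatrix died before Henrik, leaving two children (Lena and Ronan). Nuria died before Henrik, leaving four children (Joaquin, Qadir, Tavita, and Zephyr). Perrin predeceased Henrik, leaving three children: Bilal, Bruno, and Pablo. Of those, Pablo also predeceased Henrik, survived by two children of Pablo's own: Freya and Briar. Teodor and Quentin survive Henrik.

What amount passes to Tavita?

Tavita receives 102,000.

The spouse counts as an additional share at the children's level, so there are 6 primary shares of 408,000. Celia takes one such share (408,000).
The children's combined portion (2,040,000) is divided into 5 shares of 408,000: Teodor and Quentin each take 408,000; Beatrix's 408,000 share passes to Beatrix's issue; Nuria's 408,000 share passes to Nuria's issue; Perrin's 408,000 share passes to Perrin's issue.
Beatrix's share (408,000) is divided into 2 shares of 204,000: Lena and Ronan each take 204,000.
Nuria's share (408,000) is divided into 4 shares of 102,000: Joaquin, Qadir, Tavita, and Zephyr each take 102,000.
Perrin's share (408,000) is divided into 3 shares of 136,000: Bilal and Bruno each take 136,000; Pablo's 136,000 share passes to Pablo's issue.
Pablo's share (136,000) is divided into 2 shares of 68,000: Freya and Briar each take 68,000.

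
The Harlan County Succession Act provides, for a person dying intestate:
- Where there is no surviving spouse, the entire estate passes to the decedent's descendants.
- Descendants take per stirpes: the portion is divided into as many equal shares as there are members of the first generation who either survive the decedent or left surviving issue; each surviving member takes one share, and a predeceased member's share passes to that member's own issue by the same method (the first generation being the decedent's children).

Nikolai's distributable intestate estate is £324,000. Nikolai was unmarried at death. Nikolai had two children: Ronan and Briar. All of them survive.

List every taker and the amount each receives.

Ronan: £162,000; Briar: £162,000

The entire £324,000 passes to the descendants.
That amount (£324,000) is divided into 2 shares of £162,000: Ronan and Briar each take £162,000.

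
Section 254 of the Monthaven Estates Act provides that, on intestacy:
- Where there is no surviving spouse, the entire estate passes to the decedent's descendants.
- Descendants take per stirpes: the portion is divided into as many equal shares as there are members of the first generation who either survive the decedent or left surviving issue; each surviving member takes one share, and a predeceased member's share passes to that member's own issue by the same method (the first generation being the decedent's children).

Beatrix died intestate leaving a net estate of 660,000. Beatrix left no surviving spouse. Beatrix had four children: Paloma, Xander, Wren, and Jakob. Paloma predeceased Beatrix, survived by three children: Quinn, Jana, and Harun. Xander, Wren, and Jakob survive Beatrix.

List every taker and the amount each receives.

Quinn: 55,000; Jana: 55,000; Harun: 55,000; Xander: 165,000; Wren: 165,000; Jakob: 165,000

The entire 660,000 passes to the descendants.
That amount (660,000) is divided into 4 shares of 165,000: Xander, Wren, and Jakob each take 165,000; Paloma's 165,000 share passes to Paloma's issue.
Paloma's share (165,000) is divided into 3 shares of 55,000: Quinn, Jana, and Harun each take 55,000.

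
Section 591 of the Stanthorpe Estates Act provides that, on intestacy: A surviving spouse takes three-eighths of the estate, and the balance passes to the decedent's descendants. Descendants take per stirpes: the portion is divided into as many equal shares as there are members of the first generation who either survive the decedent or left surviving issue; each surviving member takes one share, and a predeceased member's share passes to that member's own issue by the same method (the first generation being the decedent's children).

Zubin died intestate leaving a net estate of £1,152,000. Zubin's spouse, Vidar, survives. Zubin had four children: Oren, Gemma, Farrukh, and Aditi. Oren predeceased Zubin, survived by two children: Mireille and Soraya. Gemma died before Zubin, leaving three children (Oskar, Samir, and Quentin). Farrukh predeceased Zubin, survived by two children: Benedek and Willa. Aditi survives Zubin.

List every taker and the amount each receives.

Vidar: £432,000; Mireille: £90,000; Soraya: £90,000; Oskar: £60,000; Samir: £60,000; Quentin: £60,000; Benedek: £90,000; Willa: £90,000; Aditi: £180,000

Vidar takes three-eighths of £1,152,000 = £432,000. The remaining £720,000 passes to the descendants.
The descendants' portion (£720,000) is divided into 4 shares of £180,000: Aditi takes £180,000; Oren's £180,000 share passes to Oren's issue; Gemma's £180,000 share passes to Gemma's issue; Farrukh's £180,000 share passes to Farrukh's issue.
Oren's share (£180,000) is divided into 2 shares of £90,000: Mireille and Soraya each take £90,000.
Gemma's share (£180,000) is divided into 3 shares of £60,000: Oskar, Samir, and Quentin each take £60,000.
Farrukh's share (£180,000) is divided into 2 shares of £90,000: Benedek and Willa each take £90,000.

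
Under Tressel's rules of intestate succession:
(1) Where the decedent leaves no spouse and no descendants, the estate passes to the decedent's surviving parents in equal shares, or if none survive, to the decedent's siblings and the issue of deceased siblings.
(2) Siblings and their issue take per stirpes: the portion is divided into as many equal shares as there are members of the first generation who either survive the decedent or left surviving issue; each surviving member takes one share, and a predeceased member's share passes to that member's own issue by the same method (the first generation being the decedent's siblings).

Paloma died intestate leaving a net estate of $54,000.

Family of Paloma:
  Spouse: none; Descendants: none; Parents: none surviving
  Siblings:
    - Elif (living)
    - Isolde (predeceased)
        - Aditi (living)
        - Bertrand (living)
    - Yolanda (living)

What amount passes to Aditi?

Aditi receives $9,000.

The entire $54,000 passes to the siblings and their issue.
That amount ($54,000) is divided into 3 shares of $18,000: Elif and Yolanda each take $18,000; Isolde's $18,000 share passes to Isolde's issue.
Isolde's share ($18,000) is divided into 2 shares of $9,000: Aditi and Bertrand each take $9,000.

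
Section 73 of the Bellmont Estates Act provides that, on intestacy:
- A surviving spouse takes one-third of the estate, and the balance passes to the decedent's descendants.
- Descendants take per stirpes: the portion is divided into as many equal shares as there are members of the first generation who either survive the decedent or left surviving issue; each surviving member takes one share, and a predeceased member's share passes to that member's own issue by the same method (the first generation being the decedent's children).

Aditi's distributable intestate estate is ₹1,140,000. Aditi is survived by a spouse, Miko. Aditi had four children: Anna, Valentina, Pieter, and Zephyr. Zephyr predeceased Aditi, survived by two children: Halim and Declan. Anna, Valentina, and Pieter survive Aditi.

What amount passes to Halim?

Halim receives ₹95,000.

Miko takes one-third of ₹1,140,000 = ₹380,000. The remaining ₹760,000 passes to the descendants.
The descendants' portion (₹760,000) is divided into 4 shares of ₹190,000: Anna, Valentina, and Pieter each take ₹190,000; Zephyr's ₹190,000 share passes to Zephyr's issue.
Zephyr's share (₹190,000) is divided into 2 shares of ₹95,000: Halim and Declan each take ₹95,000.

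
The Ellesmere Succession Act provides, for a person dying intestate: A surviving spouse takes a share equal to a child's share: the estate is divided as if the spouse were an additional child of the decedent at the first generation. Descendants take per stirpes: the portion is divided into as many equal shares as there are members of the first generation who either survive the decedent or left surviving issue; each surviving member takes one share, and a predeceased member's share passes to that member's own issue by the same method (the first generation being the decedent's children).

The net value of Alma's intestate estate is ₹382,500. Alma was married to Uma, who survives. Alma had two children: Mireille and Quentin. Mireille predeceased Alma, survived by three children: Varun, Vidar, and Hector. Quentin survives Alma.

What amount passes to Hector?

The spouse counts as an additional share at the children's level, so there are 3 primary shares of ₹127,500. Uma takes one such share (₹127,500).
The children's combined portion (₹255,000) is divided into 2 shares of ₹127,500: Quentin takes ₹127,500; Mireille's ₹127,500 share passes to Mireille's issue.
Mireille's share (₹127,500) is divided into 3 shares of ₹42,500: Varun, Vidar, and Hector each take ₹42,500.

Hector receives ₹42,500.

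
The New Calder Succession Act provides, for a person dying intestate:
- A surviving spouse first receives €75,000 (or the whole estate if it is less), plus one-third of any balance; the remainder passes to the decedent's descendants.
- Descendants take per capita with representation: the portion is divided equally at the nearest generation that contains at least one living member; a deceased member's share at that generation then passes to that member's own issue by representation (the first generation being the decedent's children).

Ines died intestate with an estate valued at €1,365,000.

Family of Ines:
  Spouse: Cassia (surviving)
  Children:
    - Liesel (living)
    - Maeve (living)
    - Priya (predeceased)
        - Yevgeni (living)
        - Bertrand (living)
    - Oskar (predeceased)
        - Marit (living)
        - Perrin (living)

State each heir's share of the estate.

Cassia: €505,000; Liesel: €215,000; Maeve: €215,000; Yevgeni: €107,500; Bertrand: €107,500; Marit: €107,500; Perrin: €107,500

Cassia first takes €75,000, leaving a balance of €1,290,000. Cassia then takes one-third of the balance (€430,000), for a total of €505,000. The remaining €860,000 passes to the descendants.
The descendants' portion (€860,000) is divided into 4 shares of €215,000: Liesel and Maeve each take €215,000; Priya's €215,000 share passes to Priya's issue; Oskar's €215,000 share passes to Oskar's issue.
Priya's share (€215,000) is divided into 2 shares of €107,500: Yevgeni and Bertrand each take €107,500.
Oskar's share (€215,000) is divided into 2 shares of €107,500: Marit and Perrin each take €107,500.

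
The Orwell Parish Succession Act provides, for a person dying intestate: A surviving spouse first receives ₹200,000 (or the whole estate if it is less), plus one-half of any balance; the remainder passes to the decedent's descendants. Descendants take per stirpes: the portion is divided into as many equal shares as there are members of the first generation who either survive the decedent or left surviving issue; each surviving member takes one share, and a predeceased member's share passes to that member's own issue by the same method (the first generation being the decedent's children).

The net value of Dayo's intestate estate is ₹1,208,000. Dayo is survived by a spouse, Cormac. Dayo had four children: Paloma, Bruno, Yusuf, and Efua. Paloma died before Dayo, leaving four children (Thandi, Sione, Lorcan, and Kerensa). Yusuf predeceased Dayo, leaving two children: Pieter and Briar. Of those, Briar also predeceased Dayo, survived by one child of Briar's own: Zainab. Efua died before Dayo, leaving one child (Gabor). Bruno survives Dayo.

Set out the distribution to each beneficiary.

Cormac first takes ₹200,000, leaving a balance of ₹1,008,000. Cormac then takes one-half of the balance (₹504,000), for a total of ₹704,000. The remaining ₹504,000 passes to the descendants.
The descendants' portion (₹504,000) is divided into 4 shares of ₹126,000: Bruno takes ₹126,000; Paloma's ₹126,000 share passes to Paloma's issue; Yusuf's ₹126,000 share passes to Yusuf's issue; Efua's ₹126,000 share passes to Efua's issue.
Paloma's share (₹126,000) is divided into 4 shares of ₹31,500: Thandi, Sione, Lorcan, and Kerensa each take ₹31,500.
Yusuf's share (₹126,000) is divided into 2 shares of ₹63,000: Pieter takes ₹63,000; Briar's ₹63,000 share passes to Briar's issue.
Briar's share (₹63,000) passes entirely to Zainab.
Efua's share (₹126,000) passes entirely to Gabor.

Cormac: ₹704,000; Thandi: ₹31,500; Sione: ₹31,500; Lorcan: ₹31,500; Kerensa: ₹31,500; Bruno: ₹126,000; Pieter: ₹63,000; Zainab: ₹63,000; Gabor: ₹126,000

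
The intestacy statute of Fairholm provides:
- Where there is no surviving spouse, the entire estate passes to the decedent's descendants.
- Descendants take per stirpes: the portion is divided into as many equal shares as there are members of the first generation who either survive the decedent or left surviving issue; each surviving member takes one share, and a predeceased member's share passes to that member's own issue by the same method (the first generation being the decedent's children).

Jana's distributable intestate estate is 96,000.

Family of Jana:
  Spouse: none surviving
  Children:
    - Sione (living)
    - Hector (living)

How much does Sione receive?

Sione receives 48,000.

The entire 96,000 passes to the descendants.
That amount (96,000) is divided into 2 shares of 48,000: Sione and Hector each take 48,000.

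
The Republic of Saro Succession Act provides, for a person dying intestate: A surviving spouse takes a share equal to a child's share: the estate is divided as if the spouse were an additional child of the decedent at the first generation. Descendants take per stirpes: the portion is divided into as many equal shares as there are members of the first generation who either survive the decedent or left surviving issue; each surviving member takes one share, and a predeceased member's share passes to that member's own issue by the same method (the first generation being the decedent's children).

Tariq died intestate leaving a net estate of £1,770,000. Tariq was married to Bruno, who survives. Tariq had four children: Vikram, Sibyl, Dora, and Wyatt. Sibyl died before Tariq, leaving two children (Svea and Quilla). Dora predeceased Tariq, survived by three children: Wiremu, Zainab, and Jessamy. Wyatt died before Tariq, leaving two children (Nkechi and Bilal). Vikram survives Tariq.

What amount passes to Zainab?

The spouse counts as an additional share at the children's level, so there are 5 primary shares of £354,000. Bruno takes one such share (£354,000).
The children's combined portion (£1,416,000) is divided into 4 shares of £354,000: Vikram takes £354,000; Sibyl's £354,000 share passes to Sibyl's issue; Dora's £354,000 share passes to Dora's issue; Wyatt's £354,000 share passes to Wyatt's issue.
Sibyl's share (£354,000) is divided into 2 shares of £177,000: Svea and Quilla each take £177,000.
Dora's share (£354,000) is divided into 3 shares of £118,000: Wiremu, Zainab, and Jessamy each take £118,000.
Wyatt's share (£354,000) is divided into 2 shares of £177,000: Nkechi and Bilal each take £177,000.

Zainab receives £118,000.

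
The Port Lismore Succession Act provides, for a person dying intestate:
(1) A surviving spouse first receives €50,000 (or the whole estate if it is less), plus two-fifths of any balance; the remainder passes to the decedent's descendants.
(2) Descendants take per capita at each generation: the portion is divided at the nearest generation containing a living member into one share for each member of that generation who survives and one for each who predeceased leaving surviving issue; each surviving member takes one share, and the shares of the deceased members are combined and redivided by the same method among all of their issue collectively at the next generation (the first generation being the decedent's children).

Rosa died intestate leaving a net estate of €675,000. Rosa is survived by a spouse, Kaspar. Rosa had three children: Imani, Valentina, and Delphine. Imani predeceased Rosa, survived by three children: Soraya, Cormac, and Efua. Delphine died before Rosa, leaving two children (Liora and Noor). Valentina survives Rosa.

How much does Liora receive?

Liora receives €50,000.

Kaspar first takes €50,000, leaving a balance of €625,000. Kaspar then takes two-fifths of the balance (€250,000), for a total of €300,000. The remaining €375,000 passes to the descendants.
The descendants' portion (€375,000) is divided at the children's generation into 3 shares of €125,000. Valentina takes €125,000. The 2 shares of the deceased (Imani and Delphine) are combined into a pool of €250,000.
That pool (€250,000) is divided at the grandchildren's generation equally among Soraya, Cormac, Efua, Liora, and Noor: €50,000 each.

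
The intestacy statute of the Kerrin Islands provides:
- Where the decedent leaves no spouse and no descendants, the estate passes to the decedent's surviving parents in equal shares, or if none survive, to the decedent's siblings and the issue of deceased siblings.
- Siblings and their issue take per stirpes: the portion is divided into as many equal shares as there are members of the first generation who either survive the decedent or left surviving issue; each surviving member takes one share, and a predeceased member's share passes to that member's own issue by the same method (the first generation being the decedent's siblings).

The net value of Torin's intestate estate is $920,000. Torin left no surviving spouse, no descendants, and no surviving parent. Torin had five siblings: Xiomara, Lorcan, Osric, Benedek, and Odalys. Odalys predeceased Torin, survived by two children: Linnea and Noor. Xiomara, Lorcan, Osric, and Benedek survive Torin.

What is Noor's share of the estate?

The entire $920,000 passes to the siblings and their issue.
That amount ($920,000) is divided into 5 shares of $184,000: Xiomara, Lorcan, Osric, and Benedek each take $184,000; Odalys's $184,000 share passes to Odalys's issue.
Odalys's share ($184,000) is divided into 2 shares of $92,000: Linnea and Noor each take $92,000.

Noor receives $92,000.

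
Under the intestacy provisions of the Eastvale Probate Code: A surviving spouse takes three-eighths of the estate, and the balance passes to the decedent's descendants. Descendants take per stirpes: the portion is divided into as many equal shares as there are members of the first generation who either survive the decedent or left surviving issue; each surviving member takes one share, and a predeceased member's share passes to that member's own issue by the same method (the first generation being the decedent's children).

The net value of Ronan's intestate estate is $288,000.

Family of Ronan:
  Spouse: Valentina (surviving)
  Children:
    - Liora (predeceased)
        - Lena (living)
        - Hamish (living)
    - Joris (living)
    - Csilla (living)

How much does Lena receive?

Lena receives $30,000.

Valentina takes three-eighths of $288,000 = $108,000. The remaining $180,000 passes to the descendants.
The descendants' portion ($180,000) is divided into 3 shares of $60,000: Joris and Csilla each take $60,000; Liora's $60,000 share passes to Liora's issue.
Liora's share ($60,000) is divided into 2 shares of $30,000: Lena and Hamish each take $30,000.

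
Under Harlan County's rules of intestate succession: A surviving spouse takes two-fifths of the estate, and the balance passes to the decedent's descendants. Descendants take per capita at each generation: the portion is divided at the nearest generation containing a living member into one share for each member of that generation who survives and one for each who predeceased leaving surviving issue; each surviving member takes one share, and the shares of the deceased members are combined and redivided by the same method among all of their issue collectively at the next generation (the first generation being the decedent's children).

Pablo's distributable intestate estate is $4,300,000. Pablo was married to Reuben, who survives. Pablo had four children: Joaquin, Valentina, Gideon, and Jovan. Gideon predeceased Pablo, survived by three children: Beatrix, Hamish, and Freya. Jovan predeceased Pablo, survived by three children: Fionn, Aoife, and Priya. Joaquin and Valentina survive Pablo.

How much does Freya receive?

Freya receives $215,000.

Reuben takes two-fifths of $4,300,000 = $1,720,000. The remaining $2,580,000 passes to the descendants.
The descendants' portion ($2,580,000) is divided at the children's generation into 4 shares of $645,000. Joaquin and Valentina each take $645,000. The 2 shares of the deceased (Gideon and Jovan) are combined into a pool of $1,290,000.
That pool ($1,290,000) is divided at the grandchildren's generation equally among Beatrix, Hamish, Freya, Fionn, Aoife, and Priya: $215,000 each.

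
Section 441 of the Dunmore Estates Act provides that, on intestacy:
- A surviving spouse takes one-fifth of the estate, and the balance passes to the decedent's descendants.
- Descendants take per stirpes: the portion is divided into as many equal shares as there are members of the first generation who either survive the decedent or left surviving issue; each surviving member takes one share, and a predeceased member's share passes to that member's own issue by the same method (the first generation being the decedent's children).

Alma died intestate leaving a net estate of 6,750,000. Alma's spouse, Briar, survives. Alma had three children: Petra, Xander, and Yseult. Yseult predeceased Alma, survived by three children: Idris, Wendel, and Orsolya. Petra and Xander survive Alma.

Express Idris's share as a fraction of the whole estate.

Briar takes one-fifth of 6,750,000 = 1,350,000. The remaining 5,400,000 passes to the descendants.
The descendants' portion (5,400,000) is divided into 3 shares of 1,800,000: Petra and Xander each take 1,800,000; Yseult's 1,800,000 share passes to Yseult's issue.
Yseult's share (1,800,000) is divided into 3 shares of 600,000: Idris, Wendel, and Orsolya each take 600,000.

Idris receives 4/45 of the estate.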